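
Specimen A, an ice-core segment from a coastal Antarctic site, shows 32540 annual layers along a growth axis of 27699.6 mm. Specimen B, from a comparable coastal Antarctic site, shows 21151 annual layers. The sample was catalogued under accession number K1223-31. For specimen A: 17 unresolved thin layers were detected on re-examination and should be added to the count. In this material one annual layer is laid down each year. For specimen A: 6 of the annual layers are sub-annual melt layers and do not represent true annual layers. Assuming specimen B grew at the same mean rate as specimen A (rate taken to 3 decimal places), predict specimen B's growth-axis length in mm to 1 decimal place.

17999.5 mm

Specimen A: adjusted count: 32540 − 6 + 17 = 32551 annual layers.
A: Extension rate ≈ 27699.6 / 32551 = 0.851 mm/yr.
Length of B = 0.851 × 21151 = 17999.5 mm.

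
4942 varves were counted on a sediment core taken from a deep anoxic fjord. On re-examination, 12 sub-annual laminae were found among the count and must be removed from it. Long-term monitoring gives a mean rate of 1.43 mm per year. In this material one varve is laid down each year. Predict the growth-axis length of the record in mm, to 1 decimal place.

Adjusted count: 4942 − 12 = 4930 varves.
Length ≈ 1.43 × 4930 = 7049.9 mm.

7049.9 mm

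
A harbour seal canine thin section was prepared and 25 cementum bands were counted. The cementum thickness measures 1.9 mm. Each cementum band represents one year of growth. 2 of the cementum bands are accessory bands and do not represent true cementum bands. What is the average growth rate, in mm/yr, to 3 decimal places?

Adjusted count: 25 − 2 = 23 cementum bands.
Mean rate = 1.9 mm / 23 years ≈ 0.083 mm/yr.

0.083 mm/yr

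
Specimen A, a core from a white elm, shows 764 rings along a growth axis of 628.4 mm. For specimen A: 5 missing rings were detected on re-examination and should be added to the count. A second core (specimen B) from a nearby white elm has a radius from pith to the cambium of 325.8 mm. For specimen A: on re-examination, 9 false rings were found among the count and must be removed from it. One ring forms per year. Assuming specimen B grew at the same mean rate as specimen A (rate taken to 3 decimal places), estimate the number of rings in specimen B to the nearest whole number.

Specimen A: correcting the raw count gives 764 − 9 + 5 = 760 true rings.
A: 628.4 mm over 760 years gives 628.4 / 760 ≈ 0.827 mm per year.
For B, 325.8 / 0.827 = 393.95 years ≈ 394 rings.

394 rings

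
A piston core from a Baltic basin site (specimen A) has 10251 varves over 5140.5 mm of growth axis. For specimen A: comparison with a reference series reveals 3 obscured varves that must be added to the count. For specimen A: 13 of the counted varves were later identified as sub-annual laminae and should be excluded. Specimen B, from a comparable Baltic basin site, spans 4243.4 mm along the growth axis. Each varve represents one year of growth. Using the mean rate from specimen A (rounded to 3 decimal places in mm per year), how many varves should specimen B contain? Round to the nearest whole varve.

Specimen A: adjusted count: 10251 − 13 + 3 = 10241 varves.
A: Mean rate = 5140.5 mm / 10241 years ≈ 0.502 mm per year.
Specimen B: 4243.4 mm / 0.502 mm per year = 8452.99 years ≈ 8453 varves.

8453 varves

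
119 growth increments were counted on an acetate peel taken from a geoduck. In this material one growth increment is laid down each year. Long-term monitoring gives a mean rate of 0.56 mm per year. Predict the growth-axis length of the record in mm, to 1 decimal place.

66.6 mm

The record spans 119 years at 0.56 mm per year.
Length ≈ 0.56 × 119 = 66.6 mm.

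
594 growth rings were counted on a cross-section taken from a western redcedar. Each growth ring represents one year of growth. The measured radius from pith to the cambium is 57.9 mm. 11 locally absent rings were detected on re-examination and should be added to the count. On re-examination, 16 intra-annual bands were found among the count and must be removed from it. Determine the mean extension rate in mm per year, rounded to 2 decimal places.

After corrections the count is 594 − 16 + 11 = 589 growth rings.
57.9 mm over 589 years gives 57.9 / 589 ≈ 0.10 mm per year.

0.10 mm per year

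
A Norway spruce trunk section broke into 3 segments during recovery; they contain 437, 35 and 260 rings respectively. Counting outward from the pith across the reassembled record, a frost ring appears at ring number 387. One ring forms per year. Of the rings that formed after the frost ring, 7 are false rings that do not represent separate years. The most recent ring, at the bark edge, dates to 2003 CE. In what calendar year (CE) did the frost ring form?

Total rings = 437 + 35 + 260 = 732.
732 − 387 = 345 rings lie beyond the frost ring toward the bark edge.
Excluding 7 false rings: 345 − 7 = 338.
Counting back 338 years from 2003 CE places the frost ring in 2003 − 338 = 1665 CE.

1665 CE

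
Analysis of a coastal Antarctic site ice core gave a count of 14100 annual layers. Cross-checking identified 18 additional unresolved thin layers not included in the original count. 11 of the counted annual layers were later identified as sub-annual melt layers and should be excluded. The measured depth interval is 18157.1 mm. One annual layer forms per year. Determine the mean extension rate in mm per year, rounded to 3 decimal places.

1.287 mm per year

Adjusted count: 14100 − 11 + 18 = 14107 annual layers.
18157.1 mm over 14107 years gives 18157.1 / 14107 ≈ 1.287 mm per year.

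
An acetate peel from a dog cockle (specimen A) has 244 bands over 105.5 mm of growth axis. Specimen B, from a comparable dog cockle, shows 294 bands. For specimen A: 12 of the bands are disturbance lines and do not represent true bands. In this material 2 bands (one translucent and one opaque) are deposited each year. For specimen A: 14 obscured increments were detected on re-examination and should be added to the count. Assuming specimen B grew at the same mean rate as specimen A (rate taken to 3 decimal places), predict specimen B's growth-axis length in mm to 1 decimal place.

126.1 mm

Specimen A: adjusted count: 244 − 12 + 14 = 246 bands.
Specimen A: with 2 bands per year, 246 / 2 = 123 years.
A: Mean rate = 105.5 mm / 123 years ≈ 0.858 mm per year.
Specimen B: dividing by 2 bands per year: 294 / 2 = 147 years. Length of B = 0.858 × 147 = 126.1 mm.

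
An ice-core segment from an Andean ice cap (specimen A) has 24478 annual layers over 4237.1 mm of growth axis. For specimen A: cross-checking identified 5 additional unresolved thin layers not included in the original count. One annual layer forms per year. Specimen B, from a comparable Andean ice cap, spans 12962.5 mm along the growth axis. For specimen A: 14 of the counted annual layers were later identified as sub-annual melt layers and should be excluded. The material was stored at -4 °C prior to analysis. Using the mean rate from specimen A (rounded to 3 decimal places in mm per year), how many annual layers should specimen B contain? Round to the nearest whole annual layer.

74928 annual layers

Specimen A: true annual layer count = 24478 − 14 + 5 = 24469.
A: Mean rate = 4237.1 mm / 24469 years ≈ 0.173 mm/yr.
For B, 12962.5 / 0.173 = 74927.75 years ≈ 74928 annual layers.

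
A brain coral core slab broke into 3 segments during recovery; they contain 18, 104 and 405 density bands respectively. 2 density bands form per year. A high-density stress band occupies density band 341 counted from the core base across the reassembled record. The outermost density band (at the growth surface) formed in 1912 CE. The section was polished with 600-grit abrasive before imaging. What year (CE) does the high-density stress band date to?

Total density bands = 18 + 104 + 405 = 527.
527 − 341 = 186 density bands lie beyond the high-density stress band toward the growth surface.
186 density bands at 2 per year is 186 / 2 = 93 years.
Counting back 93 years from 1912 CE places the high-density stress band in 1912 − 93 = 1819 CE.

1819 CE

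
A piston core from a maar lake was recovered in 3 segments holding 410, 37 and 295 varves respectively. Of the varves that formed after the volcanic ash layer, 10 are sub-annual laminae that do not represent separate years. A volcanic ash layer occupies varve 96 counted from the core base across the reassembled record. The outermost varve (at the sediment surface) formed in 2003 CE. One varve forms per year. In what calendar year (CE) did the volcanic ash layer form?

1367 CE

Total varves = 410 + 37 + 295 = 742.
742 − 96 = 646 varves lie beyond the volcanic ash layer toward the sediment surface.
646 − 10 false = 636 true varves after the volcanic ash layer.
Counting back 636 years from 2003 CE places the volcanic ash layer in 2003 − 636 = 1367 CE.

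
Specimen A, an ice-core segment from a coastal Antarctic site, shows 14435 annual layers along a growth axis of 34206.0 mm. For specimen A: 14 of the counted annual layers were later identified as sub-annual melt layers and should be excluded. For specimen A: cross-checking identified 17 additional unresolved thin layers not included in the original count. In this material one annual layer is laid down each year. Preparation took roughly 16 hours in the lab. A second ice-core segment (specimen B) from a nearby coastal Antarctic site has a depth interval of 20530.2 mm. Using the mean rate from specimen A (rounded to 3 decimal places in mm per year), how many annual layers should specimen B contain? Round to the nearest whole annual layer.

8666 annual layers

Specimen A: true annual layer count = 14435 − 14 + 17 = 14438.
A: Extension rate ≈ 34206.0 / 14438 = 2.369 mm per year.
Specimen B: 20530.2 mm / 2.369 mm per year = 8666.19 years ≈ 8666 annual layers.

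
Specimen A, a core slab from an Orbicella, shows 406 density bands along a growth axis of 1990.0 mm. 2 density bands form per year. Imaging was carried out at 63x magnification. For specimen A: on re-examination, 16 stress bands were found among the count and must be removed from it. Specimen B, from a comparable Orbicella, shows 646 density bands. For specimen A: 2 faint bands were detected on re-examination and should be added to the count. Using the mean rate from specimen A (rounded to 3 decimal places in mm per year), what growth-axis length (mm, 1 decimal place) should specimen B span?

3279.4 mm

Specimen A: true density band count = 406 − 16 + 2 = 392.
Specimen A: dividing by 2 density bands per year: 392 / 2 = 196 years.
A: Mean rate = 1990.0 mm / 196 years ≈ 10.153 mm per year.
Specimen B: dividing by 2 density bands per year: 646 / 2 = 323 years. Length of B = 10.153 × 323 = 3279.4 mm.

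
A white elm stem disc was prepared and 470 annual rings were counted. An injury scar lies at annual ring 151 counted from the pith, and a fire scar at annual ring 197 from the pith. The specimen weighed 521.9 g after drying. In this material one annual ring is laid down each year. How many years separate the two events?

46 years

Separation: 197 − 151 = 46 annual rings.
One annual ring per year makes the interval 46 years.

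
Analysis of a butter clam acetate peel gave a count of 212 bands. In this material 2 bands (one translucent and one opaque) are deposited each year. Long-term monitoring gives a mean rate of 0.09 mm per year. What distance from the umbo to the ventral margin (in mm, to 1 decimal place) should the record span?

9.5 mm

Dividing by 2 bands per year: 212 / 2 = 106 years.
Predicted length = 0.09 mm/year × 106 years = 9.5 mm.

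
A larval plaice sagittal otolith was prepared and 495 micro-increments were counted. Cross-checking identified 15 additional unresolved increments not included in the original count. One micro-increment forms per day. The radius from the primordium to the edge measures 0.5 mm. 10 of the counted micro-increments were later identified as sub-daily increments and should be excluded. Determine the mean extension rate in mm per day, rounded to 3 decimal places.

True micro-increment count = 495 − 10 + 15 = 500.
Mean rate = 0.5 mm / 500 days ≈ 0.001 mm per day.

0.001 mm per day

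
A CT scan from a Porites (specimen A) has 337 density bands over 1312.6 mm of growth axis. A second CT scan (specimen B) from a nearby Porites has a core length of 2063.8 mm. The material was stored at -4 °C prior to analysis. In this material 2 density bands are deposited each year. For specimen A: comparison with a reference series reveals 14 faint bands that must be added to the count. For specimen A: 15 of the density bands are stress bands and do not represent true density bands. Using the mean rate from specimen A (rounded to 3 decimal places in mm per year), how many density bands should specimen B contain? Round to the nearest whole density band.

528 density bands

Specimen A: true density band count = 337 − 15 + 14 = 336.
Specimen A: dividing by 2 density bands per year: 336 / 2 = 168 years.
A: 1312.6 mm over 168 years gives 1312.6 / 168 ≈ 7.813 mm/yr.
For B, 2063.8 / 7.813 = 264.15 years; at 2 density bands per year that is 264.15 × 2 ≈ 528 density bands.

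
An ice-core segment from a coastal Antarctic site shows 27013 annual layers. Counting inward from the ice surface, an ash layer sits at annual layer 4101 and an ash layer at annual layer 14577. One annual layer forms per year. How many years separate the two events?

14577 − 4101 = 10476 annual layers lie between the two events.
That is 10476 years at one annual layer per year.

10476 yr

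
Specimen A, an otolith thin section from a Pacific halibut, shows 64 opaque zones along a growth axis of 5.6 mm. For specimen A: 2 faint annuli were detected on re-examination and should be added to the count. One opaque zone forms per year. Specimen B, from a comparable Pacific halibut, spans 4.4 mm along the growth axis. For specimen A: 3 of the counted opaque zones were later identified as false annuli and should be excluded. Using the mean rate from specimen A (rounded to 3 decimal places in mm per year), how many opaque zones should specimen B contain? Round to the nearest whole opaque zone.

Specimen A: after corrections the count is 64 − 3 + 2 = 63 opaque zones.
A: 5.6 mm over 63 years gives 5.6 / 63 ≈ 0.089 mm/yr.
B spans 4.4 / 0.089 = 49.44 years ≈ 49 opaque zones.

49 opaque zones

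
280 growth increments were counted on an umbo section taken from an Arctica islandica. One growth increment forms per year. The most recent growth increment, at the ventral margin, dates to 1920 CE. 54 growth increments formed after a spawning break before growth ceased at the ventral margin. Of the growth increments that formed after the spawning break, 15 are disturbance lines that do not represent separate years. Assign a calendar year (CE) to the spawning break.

1881 CE

54 growth increments formed after the spawning break.
54 − 15 false = 39 true growth increments after the spawning break.
Counting back 39 years from 1920 CE places the spawning break in 1920 − 39 = 1881 CE.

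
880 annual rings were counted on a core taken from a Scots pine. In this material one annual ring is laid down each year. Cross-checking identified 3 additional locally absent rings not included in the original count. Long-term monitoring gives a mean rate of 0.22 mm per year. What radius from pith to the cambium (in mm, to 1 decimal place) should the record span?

True annual ring count = 880 + 3 = 883.
883 years at 0.22 mm/year gives 0.22 × 883 = 194.3 mm.

194.3 mm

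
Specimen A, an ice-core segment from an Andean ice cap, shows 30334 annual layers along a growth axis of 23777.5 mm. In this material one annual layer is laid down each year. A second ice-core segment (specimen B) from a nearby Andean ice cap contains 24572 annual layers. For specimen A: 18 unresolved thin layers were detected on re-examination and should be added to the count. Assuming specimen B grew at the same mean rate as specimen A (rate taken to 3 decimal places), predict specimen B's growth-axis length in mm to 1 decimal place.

Specimen A: after corrections the count is 30334 + 18 = 30352 annual layers.
A: Extension rate ≈ 23777.5 / 30352 = 0.783 mm per year.
Length of B = 0.783 × 24572 = 19239.9 mm.

19239.9 mm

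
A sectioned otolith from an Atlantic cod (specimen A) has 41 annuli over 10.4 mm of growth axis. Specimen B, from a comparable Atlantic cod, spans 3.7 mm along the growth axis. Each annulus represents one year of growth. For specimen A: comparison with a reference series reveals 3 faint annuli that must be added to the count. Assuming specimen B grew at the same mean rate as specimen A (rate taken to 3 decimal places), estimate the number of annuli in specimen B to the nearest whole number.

Specimen A: adjusted count: 41 + 3 = 44 annuli.
A: Mean rate = 10.4 mm / 44 years ≈ 0.236 mm/yr.
Specimen B: 3.7 mm / 0.236 mm per year = 15.68 years ≈ 16 annuli.

16 annuli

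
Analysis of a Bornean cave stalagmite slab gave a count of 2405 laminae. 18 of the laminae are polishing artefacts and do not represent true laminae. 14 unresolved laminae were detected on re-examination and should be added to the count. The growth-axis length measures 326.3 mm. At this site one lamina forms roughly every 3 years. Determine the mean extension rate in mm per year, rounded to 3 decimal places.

0.045 mm per year

Adjusted count: 2405 − 18 + 14 = 2401 laminae.
Multiplying by 3 years per lamina: 2401 × 3 = 7203 years.
Mean rate = 326.3 mm / 7203 years ≈ 0.045 mm per year.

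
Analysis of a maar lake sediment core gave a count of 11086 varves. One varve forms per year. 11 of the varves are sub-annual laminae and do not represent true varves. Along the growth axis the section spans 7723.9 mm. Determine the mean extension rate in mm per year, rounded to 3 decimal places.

True varve count = 11086 − 11 = 11075.
Extension rate ≈ 7723.9 / 11075 = 0.697 mm per year.

0.697 mm per year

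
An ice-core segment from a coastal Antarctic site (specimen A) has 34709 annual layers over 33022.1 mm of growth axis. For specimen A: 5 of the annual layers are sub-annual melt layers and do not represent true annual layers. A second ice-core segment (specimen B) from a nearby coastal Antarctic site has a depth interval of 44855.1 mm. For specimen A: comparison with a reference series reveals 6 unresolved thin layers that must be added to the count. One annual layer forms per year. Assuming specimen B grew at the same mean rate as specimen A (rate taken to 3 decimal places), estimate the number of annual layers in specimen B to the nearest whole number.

47166 annual layers

Specimen A: after corrections the count is 34709 − 5 + 6 = 34710 annual layers.
A: 33022.1 mm over 34710 years gives 33022.1 / 34710 ≈ 0.951 mm/yr.
B spans 44855.1 / 0.951 = 47166.25 years ≈ 47166 annual layers.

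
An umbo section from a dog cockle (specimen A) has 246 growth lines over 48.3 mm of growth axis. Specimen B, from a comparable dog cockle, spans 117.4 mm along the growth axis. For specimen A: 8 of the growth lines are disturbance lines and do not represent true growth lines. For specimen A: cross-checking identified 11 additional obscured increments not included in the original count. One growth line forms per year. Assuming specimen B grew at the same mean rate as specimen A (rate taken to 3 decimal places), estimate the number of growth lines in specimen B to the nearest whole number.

605 growth lines

Specimen A: adjusted count: 246 − 8 + 11 = 249 growth lines.
A: Extension rate ≈ 48.3 / 249 = 0.194 mm/year.
Specimen B: 117.4 mm / 0.194 mm per year = 605.15 years ≈ 605 growth lines.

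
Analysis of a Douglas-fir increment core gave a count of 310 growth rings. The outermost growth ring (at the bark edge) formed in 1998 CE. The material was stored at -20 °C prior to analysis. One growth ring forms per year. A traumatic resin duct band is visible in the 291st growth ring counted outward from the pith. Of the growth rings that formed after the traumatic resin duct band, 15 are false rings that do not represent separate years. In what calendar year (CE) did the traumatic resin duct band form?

The traumatic resin duct band sits at growth ring 291 from the pith, so 310 − 291 = 19 growth rings formed after it.
Removing the 15 false growth rings leaves 19 − 15 = 4 true growth rings beyond the traumatic resin duct band.
Counting back 4 years from 1998 CE places the traumatic resin duct band in 1998 − 4 = 1994 CE.

1994 CE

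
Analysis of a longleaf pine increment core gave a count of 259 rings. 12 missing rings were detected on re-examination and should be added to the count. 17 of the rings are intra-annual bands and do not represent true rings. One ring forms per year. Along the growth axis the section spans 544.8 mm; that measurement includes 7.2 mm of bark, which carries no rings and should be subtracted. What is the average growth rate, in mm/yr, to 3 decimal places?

True ring count = 259 − 17 + 12 = 254.
Removing the 7.2 mm offcut leaves 544.8 − 7.2 = 537.6 mm.
Extension rate ≈ 537.6 / 254 = 2.117 mm/yr.

2.117 mm/yr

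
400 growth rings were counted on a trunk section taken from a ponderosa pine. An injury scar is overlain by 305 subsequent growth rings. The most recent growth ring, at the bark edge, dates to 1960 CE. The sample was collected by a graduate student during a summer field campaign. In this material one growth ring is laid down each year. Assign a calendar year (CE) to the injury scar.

305 growth rings formed after the injury scar.
The growth ring at the bark edge is 1960 CE, so the injury scar dates to 1960 − 305 = 1655 CE.

1655 CE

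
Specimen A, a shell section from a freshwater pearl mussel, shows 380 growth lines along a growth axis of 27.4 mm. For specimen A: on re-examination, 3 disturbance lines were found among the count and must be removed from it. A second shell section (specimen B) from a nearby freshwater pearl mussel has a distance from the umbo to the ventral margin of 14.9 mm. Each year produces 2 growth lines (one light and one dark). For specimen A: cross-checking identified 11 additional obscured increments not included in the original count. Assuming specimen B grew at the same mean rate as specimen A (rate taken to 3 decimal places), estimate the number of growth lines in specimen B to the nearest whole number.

211 growth lines

Specimen A: true growth line count = 380 − 3 + 11 = 388.
Specimen A: with 2 growth lines per year, 388 / 2 = 194 years.
A: 27.4 mm over 194 years gives 27.4 / 194 ≈ 0.141 mm per year.
B spans 14.9 / 0.141 = 105.67 years; at 2 growth lines per year that is 105.67 × 2 ≈ 211 growth lines.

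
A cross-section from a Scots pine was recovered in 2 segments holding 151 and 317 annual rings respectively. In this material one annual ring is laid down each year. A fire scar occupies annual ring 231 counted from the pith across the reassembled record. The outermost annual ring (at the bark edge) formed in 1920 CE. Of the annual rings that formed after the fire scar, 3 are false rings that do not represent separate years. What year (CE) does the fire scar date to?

1686 CE

Total annual rings = 151 + 317 = 468.
468 − 231 = 237 annual rings lie beyond the fire scar toward the bark edge.
Excluding 3 false annual rings: 237 − 3 = 234.
The annual ring at the bark edge is 1920 CE, so the fire scar dates to 1920 − 234 = 1686 CE.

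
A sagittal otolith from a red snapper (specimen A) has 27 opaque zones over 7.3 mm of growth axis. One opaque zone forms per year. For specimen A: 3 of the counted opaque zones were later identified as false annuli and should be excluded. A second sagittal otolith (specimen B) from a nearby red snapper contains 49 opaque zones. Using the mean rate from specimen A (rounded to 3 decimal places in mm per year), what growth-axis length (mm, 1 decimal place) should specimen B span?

Specimen A: correcting the raw count gives 27 − 3 = 24 true opaque zones.
A: Extension rate ≈ 7.3 / 24 = 0.304 mm/yr.
For B, 0.304 mm/year × 49 years = 14.9 mm.

14.9 mm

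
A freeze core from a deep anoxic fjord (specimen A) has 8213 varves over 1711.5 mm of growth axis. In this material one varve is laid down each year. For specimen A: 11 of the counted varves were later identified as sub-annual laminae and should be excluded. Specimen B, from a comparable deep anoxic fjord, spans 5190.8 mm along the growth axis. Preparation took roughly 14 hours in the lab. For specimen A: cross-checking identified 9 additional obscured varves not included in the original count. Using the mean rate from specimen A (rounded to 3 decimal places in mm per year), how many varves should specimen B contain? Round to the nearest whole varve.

24956 varves

Specimen A: true varve count = 8213 − 11 + 9 = 8211.
A: Mean rate = 1711.5 mm / 8211 years ≈ 0.208 mm per year.
For B, 5190.8 / 0.208 = 24955.77 years ≈ 24956 varves.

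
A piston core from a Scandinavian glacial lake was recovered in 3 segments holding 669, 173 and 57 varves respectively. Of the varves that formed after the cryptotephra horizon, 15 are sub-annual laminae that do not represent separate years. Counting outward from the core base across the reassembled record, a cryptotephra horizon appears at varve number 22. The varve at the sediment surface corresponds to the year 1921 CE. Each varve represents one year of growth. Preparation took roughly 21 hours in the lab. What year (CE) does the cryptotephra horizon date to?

Total varves = 669 + 173 + 57 = 899.
The cryptotephra horizon sits at varve 22 from the core base, so 899 − 22 = 877 varves formed after it.
877 − 15 false = 862 true varves after the cryptotephra horizon.
1921 − 862 = 1059 CE.

1059 CE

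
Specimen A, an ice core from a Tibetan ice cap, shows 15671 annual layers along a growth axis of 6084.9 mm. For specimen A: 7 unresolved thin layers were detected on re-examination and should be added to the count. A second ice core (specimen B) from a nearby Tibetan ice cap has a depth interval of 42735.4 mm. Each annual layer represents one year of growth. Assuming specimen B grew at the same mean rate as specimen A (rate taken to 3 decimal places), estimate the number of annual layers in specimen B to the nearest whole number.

Specimen A: adjusted count: 15671 + 7 = 15678 annual layers.
A: Extension rate ≈ 6084.9 / 15678 = 0.388 mm/year.
Specimen B: 42735.4 mm / 0.388 mm per year = 110142.78 years ≈ 110143 annual layers.

110143 annual layers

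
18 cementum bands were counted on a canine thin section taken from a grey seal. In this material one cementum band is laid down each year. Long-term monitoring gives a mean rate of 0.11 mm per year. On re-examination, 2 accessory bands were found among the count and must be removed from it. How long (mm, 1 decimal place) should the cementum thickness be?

1.8 mm

True cementum band count = 18 − 2 = 16.
Length ≈ 0.11 × 16 = 1.8 mm.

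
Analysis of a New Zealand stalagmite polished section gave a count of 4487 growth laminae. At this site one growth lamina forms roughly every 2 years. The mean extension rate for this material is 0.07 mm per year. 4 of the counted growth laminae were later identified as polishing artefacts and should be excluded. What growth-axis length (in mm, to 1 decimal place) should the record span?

Correcting the raw count gives 4487 − 4 = 4483 true growth laminae.
4483 growth laminae at 2 years each span 4483 × 2 = 8966 years.
8966 years at 0.07 mm/year gives 0.07 × 8966 = 627.6 mm.

627.6 mm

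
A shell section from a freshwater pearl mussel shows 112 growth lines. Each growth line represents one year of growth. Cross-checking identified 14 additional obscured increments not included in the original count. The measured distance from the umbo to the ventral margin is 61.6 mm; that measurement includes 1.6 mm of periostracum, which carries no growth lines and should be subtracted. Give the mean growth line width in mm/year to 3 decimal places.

0.476 mm/year

True growth line count = 112 + 14 = 126.
The growth record spans 61.6 − 1.6 = 60.0 mm.
Extension rate ≈ 60.0 / 126 = 0.476 mm/year.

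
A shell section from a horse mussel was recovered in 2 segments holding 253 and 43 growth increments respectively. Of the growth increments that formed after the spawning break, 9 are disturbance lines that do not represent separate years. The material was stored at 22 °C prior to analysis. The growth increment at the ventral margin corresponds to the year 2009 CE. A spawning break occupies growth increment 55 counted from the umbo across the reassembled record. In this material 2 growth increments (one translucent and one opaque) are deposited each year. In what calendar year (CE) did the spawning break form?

1893 CE

Total growth increments = 253 + 43 = 296.
296 − 55 = 241 growth increments lie beyond the spawning break toward the ventral margin.
241 − 9 false = 232 true growth increments after the spawning break.
Dividing by 2 growth increments per year: 232 / 2 = 116 years.
Counting back 116 years from 2009 CE places the spawning break in 2009 − 116 = 1893 CE.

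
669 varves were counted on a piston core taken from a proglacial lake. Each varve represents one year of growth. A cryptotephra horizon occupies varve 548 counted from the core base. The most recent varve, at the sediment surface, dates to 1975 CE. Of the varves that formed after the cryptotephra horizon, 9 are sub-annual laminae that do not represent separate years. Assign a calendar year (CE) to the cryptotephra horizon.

669 − 548 = 121 varves lie beyond the cryptotephra horizon toward the sediment surface.
Excluding 9 false varves: 121 − 9 = 112.
Counting back 112 years from 1975 CE places the cryptotephra horizon in 1975 − 112 = 1863 CE.

1863 CE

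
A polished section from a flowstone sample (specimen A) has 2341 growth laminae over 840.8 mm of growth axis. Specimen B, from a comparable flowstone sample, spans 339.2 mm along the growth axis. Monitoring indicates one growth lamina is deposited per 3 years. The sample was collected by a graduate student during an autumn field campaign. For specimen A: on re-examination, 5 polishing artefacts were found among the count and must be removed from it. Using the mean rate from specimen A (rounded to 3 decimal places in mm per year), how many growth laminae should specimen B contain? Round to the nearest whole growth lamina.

942 growth laminae

Specimen A: adjusted count: 2341 − 5 = 2336 growth laminae.
Specimen A: multiplying by 3 years per growth lamina: 2336 × 3 = 7008 years.
A: Extension rate ≈ 840.8 / 7008 = 0.120 mm per year.
For B, 339.2 / 0.120 = 2826.67 years; at 3 years per growth lamina that is 2826.67 / 3 ≈ 942 growth laminae.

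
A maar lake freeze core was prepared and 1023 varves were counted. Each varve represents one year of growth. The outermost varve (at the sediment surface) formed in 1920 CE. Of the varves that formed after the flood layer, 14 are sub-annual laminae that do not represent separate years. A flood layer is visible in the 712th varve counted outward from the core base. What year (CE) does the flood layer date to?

1623 CE

1023 − 712 = 311 varves lie beyond the flood layer toward the sediment surface.
Removing the 14 false varves leaves 311 − 14 = 297 true varves beyond the flood layer.
Counting back 297 years from 1920 CE places the flood layer in 1920 − 297 = 1623 CE.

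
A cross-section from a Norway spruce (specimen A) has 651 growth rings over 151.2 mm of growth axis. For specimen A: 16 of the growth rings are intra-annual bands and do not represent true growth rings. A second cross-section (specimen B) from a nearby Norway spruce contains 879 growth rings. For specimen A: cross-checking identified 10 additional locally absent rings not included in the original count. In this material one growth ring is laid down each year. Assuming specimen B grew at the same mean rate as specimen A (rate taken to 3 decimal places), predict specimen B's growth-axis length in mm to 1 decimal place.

205.7 mm

Specimen A: correcting the raw count gives 651 − 16 + 10 = 645 true growth rings.
A: 151.2 mm over 645 years gives 151.2 / 645 ≈ 0.234 mm/year.
B's length ≈ 0.234 × 879 = 205.7 mm.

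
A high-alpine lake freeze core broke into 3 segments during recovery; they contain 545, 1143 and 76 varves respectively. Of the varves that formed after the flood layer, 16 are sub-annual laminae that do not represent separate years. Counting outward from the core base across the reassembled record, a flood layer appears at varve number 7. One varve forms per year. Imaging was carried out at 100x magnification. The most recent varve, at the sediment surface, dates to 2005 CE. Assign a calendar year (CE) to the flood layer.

264 CE

Total varves = 545 + 1143 + 76 = 1764.
The flood layer sits at varve 7 from the core base, so 1764 − 7 = 1757 varves formed after it.
Excluding 16 false varves: 1757 − 16 = 1741.
2005 − 1741 = 264 CE.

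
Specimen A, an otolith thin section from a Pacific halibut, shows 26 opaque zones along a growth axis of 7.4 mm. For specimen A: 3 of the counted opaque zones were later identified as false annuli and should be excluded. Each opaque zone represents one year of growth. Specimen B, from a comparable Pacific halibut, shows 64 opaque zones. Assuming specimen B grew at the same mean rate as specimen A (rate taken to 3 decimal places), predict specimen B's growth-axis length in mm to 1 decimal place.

Specimen A: adjusted count: 26 − 3 = 23 opaque zones.
A: Mean rate = 7.4 mm / 23 years ≈ 0.322 mm/yr.
Length of B = 0.322 × 64 = 20.6 mm.

20.6 mm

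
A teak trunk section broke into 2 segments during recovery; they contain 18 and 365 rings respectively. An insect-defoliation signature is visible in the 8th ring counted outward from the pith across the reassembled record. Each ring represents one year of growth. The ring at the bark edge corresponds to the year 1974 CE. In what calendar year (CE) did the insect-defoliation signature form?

1599 CE

Total rings = 18 + 365 = 383.
Between ring 8 and the bark edge there are 383 − 8 = 375 rings.
Counting back 375 years from 1974 CE places the insect-defoliation signature in 1974 − 375 = 1599 CE.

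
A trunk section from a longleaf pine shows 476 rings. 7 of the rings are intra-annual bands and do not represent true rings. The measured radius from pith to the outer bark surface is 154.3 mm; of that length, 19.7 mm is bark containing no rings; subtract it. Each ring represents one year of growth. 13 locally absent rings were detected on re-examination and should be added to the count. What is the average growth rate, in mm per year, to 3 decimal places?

0.279 mm per year

True ring count = 476 − 7 + 13 = 482.
Removing the 19.7 mm offcut leaves 154.3 − 19.7 = 134.6 mm.
Extension rate ≈ 134.6 / 482 = 0.279 mm per year.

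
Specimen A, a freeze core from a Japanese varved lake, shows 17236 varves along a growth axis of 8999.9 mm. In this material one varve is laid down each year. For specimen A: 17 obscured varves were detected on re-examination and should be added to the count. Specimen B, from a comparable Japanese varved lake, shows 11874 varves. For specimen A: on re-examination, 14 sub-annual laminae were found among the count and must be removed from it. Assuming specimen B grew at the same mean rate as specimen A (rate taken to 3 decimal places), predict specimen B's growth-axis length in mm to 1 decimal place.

Specimen A: after corrections the count is 17236 − 14 + 17 = 17239 varves.
A: Mean rate = 8999.9 mm / 17239 years ≈ 0.522 mm/year.
B's length ≈ 0.522 × 11874 = 6198.2 mm.

6198.2 mm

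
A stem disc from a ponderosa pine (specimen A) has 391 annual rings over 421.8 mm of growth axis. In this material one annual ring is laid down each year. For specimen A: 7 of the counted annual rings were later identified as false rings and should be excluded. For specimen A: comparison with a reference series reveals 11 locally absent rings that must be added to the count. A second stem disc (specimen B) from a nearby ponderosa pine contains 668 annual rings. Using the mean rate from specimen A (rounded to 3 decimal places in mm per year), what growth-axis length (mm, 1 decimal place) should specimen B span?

713.4 mm

Specimen A: adjusted count: 391 − 7 + 11 = 395 annual rings.
A: Extension rate ≈ 421.8 / 395 = 1.068 mm/year.
Length of B = 1.068 × 668 = 713.4 mm.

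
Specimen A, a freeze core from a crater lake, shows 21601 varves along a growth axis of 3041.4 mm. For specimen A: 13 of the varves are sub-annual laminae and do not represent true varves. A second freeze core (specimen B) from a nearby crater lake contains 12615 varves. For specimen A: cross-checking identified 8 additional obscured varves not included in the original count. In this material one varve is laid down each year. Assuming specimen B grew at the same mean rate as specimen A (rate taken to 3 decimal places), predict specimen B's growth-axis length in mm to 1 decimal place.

1778.7 mm

Specimen A: after corrections the count is 21601 − 13 + 8 = 21596 varves.
A: Mean rate = 3041.4 mm / 21596 years ≈ 0.141 mm/yr.
For B, 0.141 mm/year × 12615 years = 1778.7 mm.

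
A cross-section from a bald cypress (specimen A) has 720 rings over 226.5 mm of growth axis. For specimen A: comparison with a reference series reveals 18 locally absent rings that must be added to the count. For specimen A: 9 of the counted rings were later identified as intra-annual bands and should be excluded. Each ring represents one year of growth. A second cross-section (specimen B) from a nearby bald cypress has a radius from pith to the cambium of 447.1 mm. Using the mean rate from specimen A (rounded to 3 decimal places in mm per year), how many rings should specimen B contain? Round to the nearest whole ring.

Specimen A: correcting the raw count gives 720 − 9 + 18 = 729 true rings.
A: 226.5 mm over 729 years gives 226.5 / 729 ≈ 0.311 mm per year.
For B, 447.1 / 0.311 = 1437.62 years ≈ 1438 rings.

1438 rings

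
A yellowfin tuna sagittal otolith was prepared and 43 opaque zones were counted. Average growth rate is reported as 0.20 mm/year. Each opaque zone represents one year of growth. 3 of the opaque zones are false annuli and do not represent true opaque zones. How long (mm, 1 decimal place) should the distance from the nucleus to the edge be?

Adjusted count: 43 − 3 = 40 opaque zones.
Predicted length = 0.20 mm/year × 40 years = 8.0 mm.

8.0 mm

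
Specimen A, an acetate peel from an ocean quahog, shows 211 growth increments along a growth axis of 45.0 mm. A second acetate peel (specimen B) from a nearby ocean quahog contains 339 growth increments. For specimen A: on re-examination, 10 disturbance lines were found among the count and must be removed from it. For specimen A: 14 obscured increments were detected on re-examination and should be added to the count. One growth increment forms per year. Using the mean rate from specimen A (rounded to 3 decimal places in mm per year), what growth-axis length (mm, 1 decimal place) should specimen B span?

Specimen A: adjusted count: 211 − 10 + 14 = 215 growth increments.
A: Extension rate ≈ 45.0 / 215 = 0.209 mm per year.
For B, 0.209 mm/year × 339 years = 70.9 mm.

70.9 mm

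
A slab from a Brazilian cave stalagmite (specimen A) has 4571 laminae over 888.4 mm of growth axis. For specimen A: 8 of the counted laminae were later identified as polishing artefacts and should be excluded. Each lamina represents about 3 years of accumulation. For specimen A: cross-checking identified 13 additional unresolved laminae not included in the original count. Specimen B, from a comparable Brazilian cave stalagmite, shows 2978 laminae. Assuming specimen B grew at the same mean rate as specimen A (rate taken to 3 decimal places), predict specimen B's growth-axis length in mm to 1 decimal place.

Specimen A: true lamina count = 4571 − 8 + 13 = 4576.
Specimen A: at 3 years per lamina, 4576 × 3 = 13728 years.
A: Mean rate = 888.4 mm / 13728 years ≈ 0.065 mm/year.
Specimen B: at 3 years per lamina, 2978 × 3 = 8934 years. B's length ≈ 0.065 × 8934 = 580.7 mm.

580.7 mm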